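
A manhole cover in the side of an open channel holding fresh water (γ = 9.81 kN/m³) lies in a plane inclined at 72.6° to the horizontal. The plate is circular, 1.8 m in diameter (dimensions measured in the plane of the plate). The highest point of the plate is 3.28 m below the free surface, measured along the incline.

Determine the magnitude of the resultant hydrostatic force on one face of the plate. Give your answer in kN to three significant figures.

F ≈ 99.6 kN

γ = 9.81 kN/m³.
Let θ = 72.6° be the plate's angle to the horizontal; measure y along the incline from where the plane meets the free surface. Vertical depth h = y·sinθ with sinθ = 0.954240.
The centroid is at the centre, 0.9 m below the top of the plate, so y_c = 3.28 + 0.9 = 4.18 m and h_c = 4.18 × 0.954240 = 3.98872 m.
A = π(0.9)² = 2.54469 m².
Resultant F = γ·h_c·A = 9.81 × 3.98872 × 2.54469 = 99.572 kN.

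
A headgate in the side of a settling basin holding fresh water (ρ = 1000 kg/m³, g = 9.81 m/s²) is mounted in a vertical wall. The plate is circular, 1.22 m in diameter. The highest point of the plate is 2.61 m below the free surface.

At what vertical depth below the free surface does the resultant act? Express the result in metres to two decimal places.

h_p = 3.25 m

γ = ρg = 1000 × 9.81 = 9810 N/m³ = 9.81 kN/m³.
The centroid is at the centre, 0.61 m below the top of the plate, so the centroid depth is h_c = 2.61 + 0.61 = 3.22 m.
A = π(0.61)² = 1.16899 m².
Resultant F = γ·h_c·A = 9.81 × 3.22 × 1.16899 = 36.9263 kN.
I_c = πr⁴/4 = π × 0.61⁴/4 = 0.108745 m⁴.
Centre of pressure: y_p = y_c + I_c/(y_c·A) = 3.22 + 0.108745/(3.22 × 1.16899) = 3.22 + 0.0288897 = 3.24889 m along the plane.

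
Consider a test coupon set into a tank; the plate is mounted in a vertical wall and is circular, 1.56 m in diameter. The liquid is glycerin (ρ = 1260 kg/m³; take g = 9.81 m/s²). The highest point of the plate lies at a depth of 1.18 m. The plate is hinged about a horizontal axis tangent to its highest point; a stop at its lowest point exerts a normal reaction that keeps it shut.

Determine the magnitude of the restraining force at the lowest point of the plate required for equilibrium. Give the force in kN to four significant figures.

γ = ρg = 1260 × 9.81 / 1000 = 12.3606 kN/m³.
The centroid is at the centre, 0.78 m below the top of the plate, so the centroid depth is h_c = 1.18 + 0.78 = 1.96 m.
A = π(0.78)² = 1.91134 m².
Resultant F = γ·h_c·A = 12.3606 × 1.96 × 1.91134 = 46.3056 kN.
I_c = πr⁴/4 = π × 0.78⁴/4 = 0.290716 m⁴.
Centre of pressure: y_p = y_c + I_c/(y_c·A) = 1.96 + 0.290716/(1.96 × 1.91134) = 1.96 + 0.0776024 = 2.0376 m along the plane.
The resultant acts 0.78 + 0.0776024 = 0.857602 m (along the plate) below the hinge at the top edge, so the moment about the hinge is M = F × 0.857602 = 46.3056 × 0.857602 = 39.7118 kN·m.
A normal force at the bottom, 1.56 m from the hinge, must supply this moment: P = 39.7118/1.56 = 25.4563 kN.

P ≈ 25.46 kN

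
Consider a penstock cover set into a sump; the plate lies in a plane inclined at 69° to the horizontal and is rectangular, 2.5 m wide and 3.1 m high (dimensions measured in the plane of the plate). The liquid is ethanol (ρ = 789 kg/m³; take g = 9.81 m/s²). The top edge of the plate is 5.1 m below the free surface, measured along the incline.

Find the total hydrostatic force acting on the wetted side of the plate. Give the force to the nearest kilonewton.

γ = ρg = 789 × 9.81 / 1000 = 7.74009 kN/m³.
Let θ = 69° be the plate's angle to the horizontal; measure y along the incline from where the plane meets the free surface. Vertical depth h = y·sinθ with sinθ = 0.933580.
The centroid lies 3.1/2 = 1.55 m below the top edge, so y_c = 5.1 + 1.55 = 6.65 m and h_c = 6.65 × 0.933580 = 6.20831 m.
A = 2.5 × 3.1 = 7.75 m².
Resultant F = γ·h_c·A = 7.74009 × 6.20831 × 7.75 = 372.41 kN.

F ≈ 372 kN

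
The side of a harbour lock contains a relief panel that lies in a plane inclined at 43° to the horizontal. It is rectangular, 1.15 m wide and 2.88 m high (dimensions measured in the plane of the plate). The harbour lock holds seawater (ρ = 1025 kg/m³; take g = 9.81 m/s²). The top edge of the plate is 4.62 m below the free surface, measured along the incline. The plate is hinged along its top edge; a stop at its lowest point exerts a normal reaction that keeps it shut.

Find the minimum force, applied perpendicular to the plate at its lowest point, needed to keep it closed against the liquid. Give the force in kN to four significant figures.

P ≈ 74.27 kN

γ = ρg = 1025 × 9.81 / 1000 = 10.05525 kN/m³.
Let θ = 43° be the plate's angle to the horizontal; measure y along the incline from where the plane meets the free surface. Vertical depth h = y·sinθ with sinθ = 0.681998.
The centroid lies 2.88/2 = 1.44 m below the top edge, so y_c = 4.62 + 1.44 = 6.06 m and h_c = 6.06 × 0.681998 = 4.13291 m.
A = 1.15 × 2.88 = 3.312 m².
Resultant F = γ·h_c·A = 10.05525 × 4.13291 × 3.312 = 137.638 kN.
I_c = b·h³/12 = 1.15 × 2.88³/12 = 2.28925 m⁴.
Centre of pressure: y_p = y_c + I_c/(y_c·A) = 6.06 + 2.28925/(6.06 × 3.312) = 6.06 + 0.114059 = 6.17406 m along the plane.
The resultant acts 1.44 + 0.114059 = 1.55406 m (along the plate) below the hinge at the top edge, so the moment about the hinge is M = F × 1.55406 = 137.638 × 1.55406 = 213.898 kN·m.
A normal force at the bottom, 2.88 m from the hinge, must supply this moment: P = 213.898/2.88 = 74.2701 kN.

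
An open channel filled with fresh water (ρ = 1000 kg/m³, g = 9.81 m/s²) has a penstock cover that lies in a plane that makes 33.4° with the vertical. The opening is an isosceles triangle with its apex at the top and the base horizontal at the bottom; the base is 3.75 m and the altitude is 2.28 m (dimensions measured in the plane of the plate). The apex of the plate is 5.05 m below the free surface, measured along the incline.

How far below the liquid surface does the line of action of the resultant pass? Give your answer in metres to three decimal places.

γ = ρg = 1000 × 9.81 = 9810 N/m³ = 9.81 kN/m³.
The plate makes 33.4° with the vertical, i.e. θ = 90° − 33.4° = 56.6° to the horizontal. Measuring y along the incline from the free-surface line, vertical depth h = y·sinθ with sinθ = 0.834848.
With the apex up, the centroid sits 2h/3 = 2 × 2.28/3 = 1.52 m below the apex, so y_c = 5.05 + 1.52 = 6.57 m and h_c = 6.57 × 0.834848 = 5.48495 m.
A = ½ × 3.75 × 2.28 = 4.275 m².
Resultant F = γ·h_c·A = 9.81 × 5.48495 × 4.275 = 230.026 kN.
I_c = b·h³/36 = 3.75 × 2.28³/36 = 1.23462 m⁴.
Centre of pressure: y_p = y_c + I_c/(y_c·A) = 6.57 + 1.23462/(6.57 × 4.275) = 6.57 + 0.0439574 = 6.61396 m along the plane.
Vertically, h_p = y_p·sinθ = 6.61396 × 0.834848 = 5.52165 m.

h_p = 5.522 m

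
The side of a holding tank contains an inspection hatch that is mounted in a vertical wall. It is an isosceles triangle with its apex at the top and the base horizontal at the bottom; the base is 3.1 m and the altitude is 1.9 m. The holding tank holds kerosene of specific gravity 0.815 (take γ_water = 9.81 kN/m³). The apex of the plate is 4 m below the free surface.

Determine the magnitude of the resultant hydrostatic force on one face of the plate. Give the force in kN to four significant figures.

γ = 0.815 × 9.81 = 7.99515 kN/m³.
With the apex up, the centroid sits 2h/3 = 2 × 1.9/3 = 1.26667 m below the apex, so the centroid depth is h_c = 4 + 1.26667 = 5.26667 m.
A = ½ × 3.1 × 1.9 = 2.945 m².
Resultant F = γ·h_c·A = 7.99515 × 5.26667 × 2.945 = 124.008 kN.

F ≈ 124.0 kN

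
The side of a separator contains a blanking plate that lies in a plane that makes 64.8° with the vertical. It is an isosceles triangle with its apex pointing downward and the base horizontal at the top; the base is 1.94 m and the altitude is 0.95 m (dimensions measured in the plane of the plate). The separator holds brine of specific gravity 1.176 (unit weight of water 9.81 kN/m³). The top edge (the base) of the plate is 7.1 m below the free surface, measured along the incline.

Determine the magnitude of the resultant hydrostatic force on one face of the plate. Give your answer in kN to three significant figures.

F ≈ 33.6 kN

γ = 1.176 × 9.81 = 11.53656 kN/m³.
The plate makes 64.8° with the vertical, i.e. θ = 90° − 64.8° = 25.2° to the horizontal. Measuring y along the incline from the free-surface line, vertical depth h = y·sinθ with sinθ = 0.425779.
With the apex down, the centroid sits h/3 = 0.95/3 = 0.316667 m below the base (the top edge), so y_c = 7.1 + 0.316667 = 7.41667 m and h_c = 7.41667 × 0.425779 = 3.15786 m.
A = ½ × 1.94 × 0.95 = 0.9215 m².
Resultant F = γ·h_c·A = 11.53656 × 3.15786 × 0.9215 = 33.571 kN.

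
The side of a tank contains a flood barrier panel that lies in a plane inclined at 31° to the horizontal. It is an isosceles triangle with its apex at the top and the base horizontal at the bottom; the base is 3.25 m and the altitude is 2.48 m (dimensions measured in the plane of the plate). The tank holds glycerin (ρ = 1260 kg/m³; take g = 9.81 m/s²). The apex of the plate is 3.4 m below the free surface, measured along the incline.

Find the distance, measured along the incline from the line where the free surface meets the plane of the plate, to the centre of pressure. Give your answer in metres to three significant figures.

γ = ρg = 1260 × 9.81 / 1000 = 12.3606 kN/m³.
Let θ = 31° be the plate's angle to the horizontal; measure y along the incline from where the plane meets the free surface. Vertical depth h = y·sinθ with sinθ = 0.515038.
With the apex up, the centroid sits 2h/3 = 2 × 2.48/3 = 1.65333 m below the apex, so y_c = 3.4 + 1.65333 = 5.05333 m and h_c = 5.05333 × 0.515038 = 2.60266 m.
A = ½ × 3.25 × 2.48 = 4.03 m².
Resultant F = γ·h_c·A = 12.3606 × 2.60266 × 4.03 = 129.647 kN.
I_c = b·h³/36 = 3.25 × 2.48³/36 = 1.37701 m⁴.
Centre of pressure: y_p = y_c + I_c/(y_c·A) = 5.05333 + 1.37701/(5.05333 × 4.03) = 5.05333 + 0.0676168 = 5.12095 m along the plane.

y_p = 5.12 m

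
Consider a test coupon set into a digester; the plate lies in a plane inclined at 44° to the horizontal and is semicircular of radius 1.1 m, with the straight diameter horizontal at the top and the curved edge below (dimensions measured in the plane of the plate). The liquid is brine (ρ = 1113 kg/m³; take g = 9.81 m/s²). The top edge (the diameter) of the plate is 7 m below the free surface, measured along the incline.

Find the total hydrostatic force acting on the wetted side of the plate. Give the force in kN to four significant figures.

γ = ρg = 1113 × 9.81 / 1000 = 10.91853 kN/m³.
Let θ = 44° be the plate's angle to the horizontal; measure y along the incline from where the plane meets the free surface. Vertical depth h = y·sinθ with sinθ = 0.694658.
The centroid of a semicircle lies 4r/(3π) = 0.466854 m from the diameter, here below the top edge, so y_c = 7 + 0.466854 = 7.46685 m and h_c = 7.46685 × 0.694658 = 5.18691 m.
A = πr²/2 = π × 1.1²/2 = 1.90066 m².
Resultant F = γ·h_c·A = 10.91853 × 5.18691 × 1.90066 = 107.641 kN.

F ≈ 107.6 kN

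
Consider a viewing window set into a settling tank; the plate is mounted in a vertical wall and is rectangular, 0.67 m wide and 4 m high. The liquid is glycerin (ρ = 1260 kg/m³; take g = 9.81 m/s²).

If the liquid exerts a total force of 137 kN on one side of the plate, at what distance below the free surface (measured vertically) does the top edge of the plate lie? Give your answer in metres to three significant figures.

d_top ≈ 2.14 m

γ = ρg = 1260 × 9.81 / 1000 = 12.3606 kN/m³.
A = 0.67 × 4 = 2.68 m².
From F = γ·h_c·A, the centroid depth is h_c = 137/(12.3606 × 2.68) = 4.13567 m.
The centroid lies 4/2 = 2 m below the top edge, so the top edge sits at h_top = 4.13567 − 2 = 2.13567 m below the surface.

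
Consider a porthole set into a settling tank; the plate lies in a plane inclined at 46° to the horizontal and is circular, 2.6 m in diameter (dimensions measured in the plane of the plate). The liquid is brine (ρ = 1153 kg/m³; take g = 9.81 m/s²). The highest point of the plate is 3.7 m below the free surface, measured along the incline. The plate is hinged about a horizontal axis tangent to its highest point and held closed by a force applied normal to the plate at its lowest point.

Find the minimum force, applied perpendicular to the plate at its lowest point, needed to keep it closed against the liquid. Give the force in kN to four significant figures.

γ = ρg = 1153 × 9.81 / 1000 = 11.31093 kN/m³.
Let θ = 46° be the plate's angle to the horizontal; measure y along the incline from where the plane meets the free surface. Vertical depth h = y·sinθ with sinθ = 0.719340.
The centroid is at the centre, 1.3 m below the top of the plate, so y_c = 3.7 + 1.3 = 5 m and h_c = 5 × 0.719340 = 3.5967 m.
A = π(1.3)² = 5.30929 m².
Resultant F = γ·h_c·A = 11.31093 × 3.5967 × 5.30929 = 215.993 kN.
I_c = πr⁴/4 = π × 1.3⁴/4 = 2.24318 m⁴.
Centre of pressure: y_p = y_c + I_c/(y_c·A) = 5 + 2.24318/(5 × 5.30929) = 5 + 0.0845002 = 5.0845 m along the plane.
The resultant acts 1.3 + 0.0845002 = 1.3845 m (along the plate) below the hinge at the top edge, so the moment about the hinge is M = F × 1.3845 = 215.993 × 1.3845 = 299.042 kN·m.
A normal force at the bottom, 2.6 m from the hinge, must supply this moment: P = 299.042/2.6 = 115.016 kN.

P ≈ 115.0 kN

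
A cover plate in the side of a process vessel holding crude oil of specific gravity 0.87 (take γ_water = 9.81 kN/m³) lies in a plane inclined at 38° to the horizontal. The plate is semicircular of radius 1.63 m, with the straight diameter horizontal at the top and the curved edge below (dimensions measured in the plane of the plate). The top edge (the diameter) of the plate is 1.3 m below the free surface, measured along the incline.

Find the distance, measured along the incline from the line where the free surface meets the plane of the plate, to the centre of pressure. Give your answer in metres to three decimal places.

γ = 0.87 × 9.81 = 8.5347 kN/m³.
Let θ = 38° be the plate's angle to the horizontal; measure y along the incline from where the plane meets the free surface. Vertical depth h = y·sinθ with sinθ = 0.615661.
The centroid of a semicircle lies 4r/(3π) = 0.691793 m from the diameter, here below the top edge, so y_c = 1.3 + 0.691793 = 1.99179 m and h_c = 1.99179 × 0.615661 = 1.22627 m.
A = πr²/2 = π × 1.63²/2 = 4.17345 m².
Resultant F = γ·h_c·A = 8.5347 × 1.22627 × 4.17345 = 43.6787 kN.
I_c = (π/8 − 8/(9π))·r⁴ = 0.109757 × 1.63⁴ = 0.774788 m⁴.
Centre of pressure: y_p = y_c + I_c/(y_c·A) = 1.99179 + 0.774788/(1.99179 × 4.17345) = 1.99179 + 0.0932061 = 2.085 m along the plane.

y_p = 2.085 m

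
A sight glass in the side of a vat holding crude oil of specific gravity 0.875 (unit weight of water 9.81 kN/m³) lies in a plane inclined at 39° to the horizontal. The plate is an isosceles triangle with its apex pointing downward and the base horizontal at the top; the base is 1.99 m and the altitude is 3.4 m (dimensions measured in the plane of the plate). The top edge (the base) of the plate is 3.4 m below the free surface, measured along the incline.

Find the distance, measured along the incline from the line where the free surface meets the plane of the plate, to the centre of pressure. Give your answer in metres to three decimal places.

γ = 0.875 × 9.81 = 8.58375 kN/m³.
Let θ = 39° be the plate's angle to the horizontal; measure y along the incline from where the plane meets the free surface. Vertical depth h = y·sinθ with sinθ = 0.629320.
With the apex down, the centroid sits h/3 = 3.4/3 = 1.13333 m below the base (the top edge), so y_c = 3.4 + 1.13333 = 4.53333 m and h_c = 4.53333 × 0.629320 = 2.85292 m.
A = ½ × 1.99 × 3.4 = 3.383 m².
Resultant F = γ·h_c·A = 8.58375 × 2.85292 × 3.383 = 82.8454 kN.
I_c = b·h³/36 = 1.99 × 3.4³/36 = 2.17264 m⁴.
Centre of pressure: y_p = y_c + I_c/(y_c·A) = 4.53333 + 2.17264/(4.53333 × 3.383) = 4.53333 + 0.141667 = 4.675 m along the plane.

y_p = 4.675 m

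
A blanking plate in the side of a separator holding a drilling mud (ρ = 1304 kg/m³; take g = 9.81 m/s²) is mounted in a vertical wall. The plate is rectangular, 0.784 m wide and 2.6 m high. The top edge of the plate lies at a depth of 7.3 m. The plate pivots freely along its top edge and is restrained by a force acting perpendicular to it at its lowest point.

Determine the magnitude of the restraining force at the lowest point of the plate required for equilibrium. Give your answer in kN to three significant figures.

P ≈ 118 kN

γ = ρg = 1304 × 9.81 / 1000 = 12.79224 kN/m³.
The centroid lies 2.6/2 = 1.3 m below the top edge, so the centroid depth is h_c = 7.3 + 1.3 = 8.6 m.
A = 0.784 × 2.6 = 2.0384 m².
Resultant F = γ·h_c·A = 12.79224 × 8.6 × 2.0384 = 224.251 kN.
I_c = b·h³/12 = 0.784 × 2.6³/12 = 1.1483 m⁴.
Centre of pressure: y_p = y_c + I_c/(y_c·A) = 8.6 + 1.1483/(8.6 × 2.0384) = 8.6 + 0.065504 = 8.6655 m along the plane.
The resultant acts 1.3 + 0.065504 = 1.3655 m (along the plate) below the hinge at the top edge, so the moment about the hinge is M = F × 1.3655 = 224.251 × 1.3655 = 306.215 kN·m.
A normal force at the bottom, 2.6 m from the hinge, must supply this moment: P = 306.215/2.6 = 117.775 kN.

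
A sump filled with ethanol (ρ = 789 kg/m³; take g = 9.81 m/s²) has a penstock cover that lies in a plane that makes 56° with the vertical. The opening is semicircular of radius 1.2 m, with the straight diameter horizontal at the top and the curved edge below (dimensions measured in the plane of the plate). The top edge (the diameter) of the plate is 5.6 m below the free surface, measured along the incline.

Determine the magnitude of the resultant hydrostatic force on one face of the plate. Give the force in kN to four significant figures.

γ = ρg = 789 × 9.81 / 1000 = 7.74009 kN/m³.
The plate makes 56° with the vertical, i.e. θ = 90° − 56° = 34° to the horizontal. Measuring y along the incline from the free-surface line, vertical depth h = y·sinθ with sinθ = 0.559193.
The centroid of a semicircle lies 4r/(3π) = 0.509296 m from the diameter, here below the top edge, so y_c = 5.6 + 0.509296 = 6.1093 m and h_c = 6.1093 × 0.559193 = 3.41628 m.
A = πr²/2 = π × 1.2²/2 = 2.26195 m².
Resultant F = γ·h_c·A = 7.74009 × 3.41628 × 2.26195 = 59.8112 kN.

F ≈ 59.81 kN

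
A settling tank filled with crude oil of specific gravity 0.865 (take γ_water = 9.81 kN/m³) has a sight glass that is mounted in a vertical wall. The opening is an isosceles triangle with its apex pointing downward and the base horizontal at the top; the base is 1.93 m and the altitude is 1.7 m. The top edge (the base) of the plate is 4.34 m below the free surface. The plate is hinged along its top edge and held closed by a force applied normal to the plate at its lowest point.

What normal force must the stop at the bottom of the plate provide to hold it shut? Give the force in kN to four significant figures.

γ = 0.865 × 9.81 = 8.48565 kN/m³.
With the apex down, the centroid sits h/3 = 1.7/3 = 0.566667 m below the base (the top edge), so the centroid depth is h_c = 4.34 + 0.566667 = 4.90667 m.
A = ½ × 1.93 × 1.7 = 1.6405 m².
Resultant F = γ·h_c·A = 8.48565 × 4.90667 × 1.6405 = 68.3043 kN.
I_c = b·h³/36 = 1.93 × 1.7³/36 = 0.263391 m⁴.
Centre of pressure: y_p = y_c + I_c/(y_c·A) = 4.90667 + 0.263391/(4.90667 × 1.6405) = 4.90667 + 0.0327218 = 4.93939 m along the plane.
The resultant acts 0.566667 + 0.0327218 = 0.599389 m (along the plate) below the hinge at the top edge, so the moment about the hinge is M = F × 0.599389 = 68.3043 × 0.599389 = 40.9408 kN·m.
A normal force at the bottom, 1.7 m from the hinge, must supply this moment: P = 40.9408/1.7 = 24.0828 kN.

P ≈ 24.08 kN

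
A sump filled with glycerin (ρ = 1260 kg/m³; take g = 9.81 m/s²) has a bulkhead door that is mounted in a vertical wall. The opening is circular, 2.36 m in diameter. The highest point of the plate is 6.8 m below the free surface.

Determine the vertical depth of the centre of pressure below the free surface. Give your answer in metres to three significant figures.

h_p = 8.02 m

γ = ρg = 1260 × 9.81 / 1000 = 12.3606 kN/m³.
The centroid is at the centre, 1.18 m below the top of the plate, so the centroid depth is h_c = 6.8 + 1.18 = 7.98 m.
A = π(1.18)² = 4.37435 m².
Resultant F = γ·h_c·A = 12.3606 × 7.98 × 4.37435 = 431.475 kN.
I_c = πr⁴/4 = π × 1.18⁴/4 = 1.52271 m⁴.
Centre of pressure: y_p = y_c + I_c/(y_c·A) = 7.98 + 1.52271/(7.98 × 4.37435) = 7.98 + 0.0436215 = 8.02362 m along the plane.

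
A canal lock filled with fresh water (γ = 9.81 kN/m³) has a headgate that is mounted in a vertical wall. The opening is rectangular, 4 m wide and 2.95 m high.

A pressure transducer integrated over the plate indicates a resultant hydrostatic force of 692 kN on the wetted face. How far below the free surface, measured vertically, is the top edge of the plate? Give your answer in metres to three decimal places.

d_top ≈ 4.503 m

γ = 9.81 kN/m³.
A = 4 × 2.95 = 11.8 m².
From F = γ·h_c·A, the centroid depth is h_c = 692/(9.81 × 11.8) = 5.97799 m.
The centroid lies 2.95/2 = 1.475 m below the top edge, so the top edge sits at h_top = 5.97799 − 1.475 = 4.50299 m below the surface.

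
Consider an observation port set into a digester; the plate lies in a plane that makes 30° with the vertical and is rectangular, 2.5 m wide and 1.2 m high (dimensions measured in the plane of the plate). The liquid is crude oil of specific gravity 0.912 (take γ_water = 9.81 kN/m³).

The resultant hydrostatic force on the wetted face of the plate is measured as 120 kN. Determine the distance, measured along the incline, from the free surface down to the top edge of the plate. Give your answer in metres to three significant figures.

y_top ≈ 4.56 m

γ = 0.912 × 9.81 = 8.94672 kN/m³.
A = 2.5 × 1.2 = 3 m².
From F = γ·h_c·A, the centroid depth is h_c = 120/(8.94672 × 3) = 4.47091 m.
The plate makes 30° with the vertical, i.e. θ = 90° − 30° = 60° to the horizontal. Measuring y along the incline from the free-surface line, vertical depth h = y·sinθ with sinθ = 0.866025.
Along the incline, y_c = h_c/sinθ = 4.47091/0.866025 = 5.16256 m.
The centroid lies 1.2/2 = 0.6 m below the top edge, so the top edge sits at y_top = 5.16256 − 0.6 = 4.56256 m along the incline.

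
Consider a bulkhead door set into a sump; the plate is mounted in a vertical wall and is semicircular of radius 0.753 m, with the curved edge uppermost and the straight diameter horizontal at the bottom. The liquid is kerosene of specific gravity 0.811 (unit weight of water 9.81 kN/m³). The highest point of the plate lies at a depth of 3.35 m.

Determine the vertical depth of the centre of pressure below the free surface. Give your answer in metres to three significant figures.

h_p = 3.79 m

γ = 0.811 × 9.81 = 7.95591 kN/m³.
The centroid lies 4r/(3π) = 0.319583 m above the diameter, so r − 4r/(3π) = 0.753 − 0.319583 = 0.433417 m below the topmost point, so the centroid depth is h_c = 3.35 + 0.433417 = 3.78342 m.
A = πr²/2 = π × 0.753²/2 = 0.890656 m².
Resultant F = γ·h_c·A = 7.95591 × 3.78342 × 0.890656 = 26.8092 kN.
I_c = (π/8 − 8/(9π))·r⁴ = 0.109757 × 0.753⁴ = 0.0352868 m⁴.
Centre of pressure: y_p = y_c + I_c/(y_c·A) = 3.78342 + 0.0352868/(3.78342 × 0.890656) = 3.78342 + 0.0104717 = 3.79389 m along the plane.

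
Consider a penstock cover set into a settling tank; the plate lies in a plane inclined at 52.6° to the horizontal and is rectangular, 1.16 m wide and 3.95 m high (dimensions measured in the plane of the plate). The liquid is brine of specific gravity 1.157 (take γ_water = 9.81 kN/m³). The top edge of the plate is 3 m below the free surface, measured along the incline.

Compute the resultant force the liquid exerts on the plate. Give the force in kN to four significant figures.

F ≈ 205.5 kN

γ = 1.157 × 9.81 = 11.35017 kN/m³.
Let θ = 52.6° be the plate's angle to the horizontal; measure y along the incline from where the plane meets the free surface. Vertical depth h = y·sinθ with sinθ = 0.794415.
The centroid lies 3.95/2 = 1.975 m below the top edge, so y_c = 3 + 1.975 = 4.975 m and h_c = 4.975 × 0.794415 = 3.95221 m.
A = 1.16 × 3.95 = 4.582 m².
Resultant F = γ·h_c·A = 11.35017 × 3.95221 × 4.582 = 205.541 kN.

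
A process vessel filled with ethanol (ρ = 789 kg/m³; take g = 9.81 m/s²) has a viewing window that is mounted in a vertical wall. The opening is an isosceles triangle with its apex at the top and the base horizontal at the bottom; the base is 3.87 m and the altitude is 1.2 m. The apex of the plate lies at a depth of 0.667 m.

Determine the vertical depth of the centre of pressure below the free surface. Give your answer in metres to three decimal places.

γ = ρg = 789 × 9.81 / 1000 = 7.74009 kN/m³.
With the apex up, the centroid sits 2h/3 = 2 × 1.2/3 = 0.8 m below the apex, so the centroid depth is h_c = 0.667 + 0.8 = 1.467 m.
A = ½ × 3.87 × 1.2 = 2.322 m².
Resultant F = γ·h_c·A = 7.74009 × 1.467 × 2.322 = 26.3656 kN.
I_c = b·h³/36 = 3.87 × 1.2³/36 = 0.18576 m⁴.
Centre of pressure: y_p = y_c + I_c/(y_c·A) = 1.467 + 0.18576/(1.467 × 2.322) = 1.467 + 0.0545331 = 1.52153 m along the plane.

h_p = 1.522 m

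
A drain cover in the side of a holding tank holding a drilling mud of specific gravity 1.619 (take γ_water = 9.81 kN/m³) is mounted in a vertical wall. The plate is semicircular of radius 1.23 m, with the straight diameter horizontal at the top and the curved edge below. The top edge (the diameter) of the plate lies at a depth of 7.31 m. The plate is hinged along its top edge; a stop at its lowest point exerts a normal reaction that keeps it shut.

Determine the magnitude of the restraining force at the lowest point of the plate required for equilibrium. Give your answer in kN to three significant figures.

P ≈ 129 kN

γ = 1.619 × 9.81 = 15.88239 kN/m³.
The centroid of a semicircle lies 4r/(3π) = 0.522028 m from the diameter, here below the top edge, so the centroid depth is h_c = 7.31 + 0.522028 = 7.83203 m.
A = πr²/2 = π × 1.23²/2 = 2.37646 m².
Resultant F = γ·h_c·A = 15.88239 × 7.83203 × 2.37646 = 295.611 kN.
I_c = (π/8 − 8/(9π))·r⁴ = 0.109757 × 1.23⁴ = 0.251219 m⁴.
Centre of pressure: y_p = y_c + I_c/(y_c·A) = 7.83203 + 0.251219/(7.83203 × 2.37646) = 7.83203 + 0.0134973 = 7.84553 m along the plane.
The resultant acts 0.522028 + 0.0134973 = 0.535525 m (along the plate) below the hinge at the top edge, so the moment about the hinge is M = F × 0.535525 = 295.611 × 0.535525 = 158.307 kN·m.
A normal force at the bottom, 1.23 m from the hinge, must supply this moment: P = 158.307/1.23 = 128.705 kN.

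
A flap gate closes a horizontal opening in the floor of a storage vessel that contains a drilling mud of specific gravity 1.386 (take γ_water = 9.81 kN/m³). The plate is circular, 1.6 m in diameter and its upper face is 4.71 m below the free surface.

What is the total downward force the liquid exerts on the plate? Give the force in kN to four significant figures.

γ = 1.386 × 9.81 = 13.59666 kN/m³.
The plate is horizontal, so pressure is uniform at p = γ·h = 13.59666 × 4.71 = 64.0403 kN/m².
A = π(0.8)² = 2.01062 m².
F = p·A = 64.0403 × 2.01062 = 128.761 kN.

F ≈ 128.8 kN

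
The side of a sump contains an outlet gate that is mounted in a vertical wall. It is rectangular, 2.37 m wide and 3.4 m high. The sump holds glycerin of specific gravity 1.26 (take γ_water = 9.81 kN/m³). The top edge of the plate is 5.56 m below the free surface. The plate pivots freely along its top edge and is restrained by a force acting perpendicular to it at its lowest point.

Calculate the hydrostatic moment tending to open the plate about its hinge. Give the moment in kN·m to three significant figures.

γ = 1.26 × 9.81 = 12.3606 kN/m³.
The centroid lies 3.4/2 = 1.7 m below the top edge, so the centroid depth is h_c = 5.56 + 1.7 = 7.26 m.
A = 2.37 × 3.4 = 8.058 m².
Resultant F = γ·h_c·A = 12.3606 × 7.26 × 8.058 = 723.108 kN.
I_c = b·h³/12 = 2.37 × 3.4³/12 = 7.76254 m⁴.
Centre of pressure: y_p = y_c + I_c/(y_c·A) = 7.26 + 7.76254/(7.26 × 8.058) = 7.26 + 0.132691 = 7.39269 m along the plane.
The resultant acts 1.7 + 0.132691 = 1.83269 m (along the plate) below the hinge at the top edge, so the moment about the hinge is M = F × 1.83269 = 723.108 × 1.83269 = 1325.23 kN·m.

M ≈ 1330 kN·m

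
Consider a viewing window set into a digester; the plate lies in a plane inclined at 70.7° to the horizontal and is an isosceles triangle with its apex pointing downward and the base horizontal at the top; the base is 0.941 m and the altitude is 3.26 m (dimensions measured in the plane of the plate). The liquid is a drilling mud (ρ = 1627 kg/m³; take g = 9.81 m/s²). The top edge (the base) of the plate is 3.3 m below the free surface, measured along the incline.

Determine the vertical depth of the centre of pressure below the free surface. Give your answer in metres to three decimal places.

h_p = 4.267 m

γ = ρg = 1627 × 9.81 / 1000 = 15.96087 kN/m³.
Let θ = 70.7° be the plate's angle to the horizontal; measure y along the incline from where the plane meets the free surface. Vertical depth h = y·sinθ with sinθ = 0.943801.
With the apex down, the centroid sits h/3 = 3.26/3 = 1.08667 m below the base (the top edge), so y_c = 3.3 + 1.08667 = 4.38667 m and h_c = 4.38667 × 0.943801 = 4.14014 m.
A = ½ × 0.941 × 3.26 = 1.53383 m².
Resultant F = γ·h_c·A = 15.96087 × 4.14014 × 1.53383 = 101.356 kN.
I_c = b·h³/36 = 0.941 × 3.26³/36 = 0.905607 m⁴.
Centre of pressure: y_p = y_c + I_c/(y_c·A) = 4.38667 + 0.905607/(4.38667 × 1.53383) = 4.38667 + 0.134595 = 4.52126 m along the plane.
Vertically, h_p = y_p·sinθ = 4.52126 × 0.943801 = 4.26717 m.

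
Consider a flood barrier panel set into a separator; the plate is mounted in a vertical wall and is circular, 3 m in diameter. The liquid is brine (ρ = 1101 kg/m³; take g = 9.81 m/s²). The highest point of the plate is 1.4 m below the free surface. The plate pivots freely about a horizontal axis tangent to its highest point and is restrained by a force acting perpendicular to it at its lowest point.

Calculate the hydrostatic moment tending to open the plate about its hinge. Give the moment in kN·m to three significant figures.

γ = ρg = 1101 × 9.81 / 1000 = 10.80081 kN/m³.
The centroid is at the centre, 1.5 m below the top of the plate, so the centroid depth is h_c = 1.4 + 1.5 = 2.9 m.
A = π(1.5)² = 7.06858 m².
Resultant F = γ·h_c·A = 10.80081 × 2.9 × 7.06858 = 221.405 kN.
I_c = πr⁴/4 = π × 1.5⁴/4 = 3.97608 m⁴.
Centre of pressure: y_p = y_c + I_c/(y_c·A) = 2.9 + 3.97608/(2.9 × 7.06858) = 2.9 + 0.193966 = 3.09397 m along the plane.
The resultant acts 1.5 + 0.193966 = 1.69397 m (along the plate) below the hinge at the top edge, so the moment about the hinge is M = F × 1.69397 = 221.405 × 1.69397 = 375.053 kN·m.

M ≈ 375 kN·m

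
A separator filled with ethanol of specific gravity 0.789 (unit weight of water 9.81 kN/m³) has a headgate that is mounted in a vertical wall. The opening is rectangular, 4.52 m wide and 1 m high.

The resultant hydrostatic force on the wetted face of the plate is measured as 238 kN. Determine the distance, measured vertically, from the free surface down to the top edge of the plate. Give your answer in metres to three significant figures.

γ = 0.789 × 9.81 = 7.74009 kN/m³.
A = 4.52 × 1 = 4.52 m².
From F = γ·h_c·A, the centroid depth is h_c = 238/(7.74009 × 4.52) = 6.80288 m.
The centroid lies 1/2 = 0.5 m below the top edge, so the top edge sits at h_top = 6.80288 − 0.5 = 6.30288 m below the surface.

d_top ≈ 6.30 m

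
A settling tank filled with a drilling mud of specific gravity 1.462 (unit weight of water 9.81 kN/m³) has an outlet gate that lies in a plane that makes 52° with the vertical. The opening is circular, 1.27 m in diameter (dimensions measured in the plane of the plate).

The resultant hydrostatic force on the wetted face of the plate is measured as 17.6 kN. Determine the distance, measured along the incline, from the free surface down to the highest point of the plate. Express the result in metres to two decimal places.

y_top ≈ 0.94 m

γ = 1.462 × 9.81 = 14.34222 kN/m³.
A = π(0.635)² = 1.26677 m².
From F = γ·h_c·A, the centroid depth is h_c = 17.6/(14.34222 × 1.26677) = 0.968721 m.
The plate makes 52° with the vertical, i.e. θ = 90° − 52° = 38° to the horizontal. Measuring y along the incline from the free-surface line, vertical depth h = y·sinθ with sinθ = 0.615661.
Along the incline, y_c = h_c/sinθ = 0.968721/0.615661 = 1.57346 m.
The centroid is at the centre, 0.635 m below the top of the plate, so the highest point sits at y_top = 1.57346 − 0.635 = 0.93846 m along the incline.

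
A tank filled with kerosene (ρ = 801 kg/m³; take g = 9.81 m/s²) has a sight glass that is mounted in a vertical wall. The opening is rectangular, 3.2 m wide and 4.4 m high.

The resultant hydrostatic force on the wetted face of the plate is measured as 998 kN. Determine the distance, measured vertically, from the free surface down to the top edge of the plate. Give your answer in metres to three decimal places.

γ = ρg = 801 × 9.81 / 1000 = 7.85781 kN/m³.
A = 3.2 × 4.4 = 14.08 m².
From F = γ·h_c·A, the centroid depth is h_c = 998/(7.85781 × 14.08) = 9.02041 m.
The centroid lies 4.4/2 = 2.2 m below the top edge, so the top edge sits at h_top = 9.02041 − 2.2 = 6.82041 m below the surface.

d_top ≈ 6.820 m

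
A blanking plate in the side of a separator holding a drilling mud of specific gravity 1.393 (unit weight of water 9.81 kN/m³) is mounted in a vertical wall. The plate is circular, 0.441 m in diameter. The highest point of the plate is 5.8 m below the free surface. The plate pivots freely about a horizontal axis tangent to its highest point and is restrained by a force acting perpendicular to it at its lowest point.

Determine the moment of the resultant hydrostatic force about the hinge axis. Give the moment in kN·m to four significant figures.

γ = 1.393 × 9.81 = 13.66533 kN/m³.
The centroid is at the centre, 0.2205 m below the top of the plate, so the centroid depth is h_c = 5.8 + 0.2205 = 6.0205 m.
A = π(0.2205)² = 0.152745 m².
Resultant F = γ·h_c·A = 13.66533 × 6.0205 × 0.152745 = 12.5667 kN.
I_c = πr⁴/4 = π × 0.2205⁴/4 = 0.00185663 m⁴.
Centre of pressure: y_p = y_c + I_c/(y_c·A) = 6.0205 + 0.00185663/(6.0205 × 0.152745) = 6.0205 + 0.00201895 = 6.02252 m along the plane.
The resultant acts 0.2205 + 0.00201895 = 0.222519 m (along the plate) below the hinge at the top edge, so the moment about the hinge is M = F × 0.222519 = 12.5667 × 0.222519 = 2.79633 kN·m.

M ≈ 2.796 kN·m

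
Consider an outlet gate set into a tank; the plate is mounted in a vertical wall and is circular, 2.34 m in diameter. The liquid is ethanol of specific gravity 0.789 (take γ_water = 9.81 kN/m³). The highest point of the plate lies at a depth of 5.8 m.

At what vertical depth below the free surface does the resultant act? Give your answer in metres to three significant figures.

h_p = 7.02 m

γ = 0.789 × 9.81 = 7.74009 kN/m³.
The centroid is at the centre, 1.17 m below the top of the plate, so the centroid depth is h_c = 5.8 + 1.17 = 6.97 m.
A = π(1.17)² = 4.30053 m².
Resultant F = γ·h_c·A = 7.74009 × 6.97 × 4.30053 = 232.007 kN.
I_c = πr⁴/4 = π × 1.17⁴/4 = 1.47175 m⁴.
Centre of pressure: y_p = y_c + I_c/(y_c·A) = 6.97 + 1.47175/(6.97 × 4.30053) = 6.97 + 0.0490998 = 7.0191 m along the plane.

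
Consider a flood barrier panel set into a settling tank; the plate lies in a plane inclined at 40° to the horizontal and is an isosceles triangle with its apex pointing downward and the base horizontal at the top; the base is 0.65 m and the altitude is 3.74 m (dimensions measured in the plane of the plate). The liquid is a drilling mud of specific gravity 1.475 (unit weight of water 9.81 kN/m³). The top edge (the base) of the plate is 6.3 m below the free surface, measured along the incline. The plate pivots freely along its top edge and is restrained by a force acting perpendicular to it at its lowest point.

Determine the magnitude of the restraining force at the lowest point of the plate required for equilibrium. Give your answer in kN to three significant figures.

P ≈ 30.8 kN

γ = 1.475 × 9.81 = 14.46975 kN/m³.
Let θ = 40° be the plate's angle to the horizontal; measure y along the incline from where the plane meets the free surface. Vertical depth h = y·sinθ with sinθ = 0.642788.
With the apex down, the centroid sits h/3 = 3.74/3 = 1.24667 m below the base (the top edge), so y_c = 6.3 + 1.24667 = 7.54667 m and h_c = 7.54667 × 0.642788 = 4.85091 m.
A = ½ × 0.65 × 3.74 = 1.2155 m².
Resultant F = γ·h_c·A = 14.46975 × 4.85091 × 1.2155 = 85.3177 kN.
I_c = b·h³/36 = 0.65 × 3.74³/36 = 0.944552 m⁴.
Centre of pressure: y_p = y_c + I_c/(y_c·A) = 7.54667 + 0.944552/(7.54667 × 1.2155) = 7.54667 + 0.102971 = 7.64964 m along the plane.
The resultant acts 1.24667 + 0.102971 = 1.34964 m (along the plate) below the hinge at the top edge, so the moment about the hinge is M = F × 1.34964 = 85.3177 × 1.34964 = 115.148 kN·m.
A normal force at the bottom, 3.74 m from the hinge, must supply this moment: P = 115.148/3.74 = 30.7882 kN.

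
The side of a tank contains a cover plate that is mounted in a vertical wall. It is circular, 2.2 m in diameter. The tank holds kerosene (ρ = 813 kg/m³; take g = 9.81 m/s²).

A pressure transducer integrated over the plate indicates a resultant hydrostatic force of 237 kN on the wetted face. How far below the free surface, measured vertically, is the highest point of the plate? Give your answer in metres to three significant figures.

γ = ρg = 813 × 9.81 / 1000 = 7.97553 kN/m³.
A = π(1.1)² = 3.80133 m².
From F = γ·h_c·A, the centroid depth is h_c = 237/(7.97553 × 3.80133) = 7.81724 m.
The centroid is at the centre, 1.1 m below the top of the plate, so the highest point sits at h_top = 7.81724 − 1.1 = 6.71724 m below the surface.

d_top ≈ 6.72 m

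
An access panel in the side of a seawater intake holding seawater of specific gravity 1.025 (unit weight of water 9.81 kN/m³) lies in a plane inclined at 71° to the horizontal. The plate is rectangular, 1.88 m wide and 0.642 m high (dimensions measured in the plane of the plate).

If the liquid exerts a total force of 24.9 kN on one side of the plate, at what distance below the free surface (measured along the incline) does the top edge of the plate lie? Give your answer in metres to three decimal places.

y_top ≈ 1.849 m

γ = 1.025 × 9.81 = 10.05525 kN/m³.
A = 1.88 × 0.642 = 1.20696 m².
From F = γ·h_c·A, the centroid depth is h_c = 24.9/(10.05525 × 1.20696) = 2.0517 m.
Let θ = 71° be the plate's angle to the horizontal; measure y along the incline from where the plane meets the free surface. Vertical depth h = y·sinθ with sinθ = 0.945519.
Along the incline, y_c = h_c/sinθ = 2.0517/0.945519 = 2.16992 m.
The centroid lies 0.642/2 = 0.321 m below the top edge, so the top edge sits at y_top = 2.16992 − 0.321 = 1.84892 m along the incline.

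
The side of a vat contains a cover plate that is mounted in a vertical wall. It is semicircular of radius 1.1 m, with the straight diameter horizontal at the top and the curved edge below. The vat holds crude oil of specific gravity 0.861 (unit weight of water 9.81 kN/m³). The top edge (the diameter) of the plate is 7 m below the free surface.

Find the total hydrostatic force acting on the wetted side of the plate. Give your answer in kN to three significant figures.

γ = 0.861 × 9.81 = 8.44641 kN/m³.
The centroid of a semicircle lies 4r/(3π) = 0.466854 m from the diameter, here below the top edge, so the centroid depth is h_c = 7 + 0.466854 = 7.46685 m.
A = πr²/2 = π × 1.1²/2 = 1.90066 m².
Resultant F = γ·h_c·A = 8.44641 × 7.46685 × 1.90066 = 119.871 kN.

F ≈ 120 kN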